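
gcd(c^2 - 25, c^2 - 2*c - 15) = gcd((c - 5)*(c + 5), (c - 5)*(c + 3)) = c - 5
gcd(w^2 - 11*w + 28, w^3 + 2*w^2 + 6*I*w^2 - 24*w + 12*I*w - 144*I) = w - 4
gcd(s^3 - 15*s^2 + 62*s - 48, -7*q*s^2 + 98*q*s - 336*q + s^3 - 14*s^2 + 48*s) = s^2 - 14*s + 48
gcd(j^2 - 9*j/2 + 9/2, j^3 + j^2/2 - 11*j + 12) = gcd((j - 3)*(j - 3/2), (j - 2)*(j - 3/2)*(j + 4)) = j - 3/2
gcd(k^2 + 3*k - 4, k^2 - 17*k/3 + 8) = 1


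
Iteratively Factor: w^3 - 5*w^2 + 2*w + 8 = (w + 1)*(w^2 - 6*w + 8) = (w - 2)*(w + 1)*(w - 4)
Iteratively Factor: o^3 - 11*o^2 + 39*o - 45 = (o - 3)*(o^2 - 8*o + 15) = (o - 3)^2*(o - 5)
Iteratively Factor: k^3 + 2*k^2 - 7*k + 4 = (k + 4)*(k^2 - 2*k + 1) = (k - 1)*(k + 4)*(k - 1)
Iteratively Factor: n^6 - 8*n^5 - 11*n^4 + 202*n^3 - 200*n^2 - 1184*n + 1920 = (n - 5)*(n^5 - 3*n^4 - 26*n^3 + 72*n^2 + 160*n - 384) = (n - 5)*(n + 3)*(n^4 - 6*n^3 - 8*n^2 + 96*n - 128) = (n - 5)*(n - 4)*(n + 3)*(n^3 - 2*n^2 - 16*n + 32) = (n - 5)*(n - 4)*(n - 2)*(n + 3)*(n^2 - 16) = (n - 5)*(n - 4)*(n - 2)*(n + 3)*(n + 4)*(n - 4)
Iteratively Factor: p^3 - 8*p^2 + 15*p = (p)*(p^2 - 8*p + 15) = p*(p - 3)*(p - 5)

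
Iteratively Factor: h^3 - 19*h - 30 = (h - 5)*(h^2 + 5*h + 6) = (h - 5)*(h + 3)*(h + 2)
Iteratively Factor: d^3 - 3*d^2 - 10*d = (d - 5)*(d^2 + 2*d) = (d - 5)*(d + 2)*(d)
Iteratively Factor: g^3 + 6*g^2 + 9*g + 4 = (g + 1)*(g^2 + 5*g + 4) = (g + 1)^2*(g + 4)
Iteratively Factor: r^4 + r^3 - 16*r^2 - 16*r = (r - 4)*(r^3 + 5*r^2 + 4*r) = (r - 4)*(r + 1)*(r^2 + 4*r) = (r - 4)*(r + 1)*(r + 4)*(r)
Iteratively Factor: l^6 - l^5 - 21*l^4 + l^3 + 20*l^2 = (l - 1)*(l^5 - 21*l^3 - 20*l^2) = (l - 5)*(l - 1)*(l^4 + 5*l^3 + 4*l^2) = l*(l - 5)*(l - 1)*(l^3 + 5*l^2 + 4*l) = l*(l - 5)*(l - 1)*(l + 1)*(l^2 + 4*l) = l*(l - 5)*(l - 1)*(l + 1)*(l + 4)*(l)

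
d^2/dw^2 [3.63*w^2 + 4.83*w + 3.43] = 7.26000000000000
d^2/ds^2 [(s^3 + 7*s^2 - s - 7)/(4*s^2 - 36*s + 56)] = 3*(43*s^3 - 231*s^2 + 273*s + 259)/(2*(s^6 - 27*s^5 + 285*s^4 - 1485*s^3 + 3990*s^2 - 5292*s + 2744))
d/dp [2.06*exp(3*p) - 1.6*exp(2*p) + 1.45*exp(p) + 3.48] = (6.18*exp(2*p) - 3.2*exp(p) + 1.45)*exp(p)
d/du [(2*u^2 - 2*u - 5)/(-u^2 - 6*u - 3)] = 2*(-7*u^2 - 11*u - 12)/(u^4 + 12*u^3 + 42*u^2 + 36*u + 9)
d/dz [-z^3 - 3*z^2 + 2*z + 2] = -3*z^2 - 6*z + 2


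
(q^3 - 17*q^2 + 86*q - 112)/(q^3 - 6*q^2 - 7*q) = (q^2 - 10*q + 16)/(q*(q + 1))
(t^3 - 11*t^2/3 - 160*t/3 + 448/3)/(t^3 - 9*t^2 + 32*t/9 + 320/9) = 3*(t + 7)/(3*t + 5)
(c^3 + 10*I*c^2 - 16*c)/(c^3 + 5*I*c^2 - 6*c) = (c + 8*I)/(c + 3*I)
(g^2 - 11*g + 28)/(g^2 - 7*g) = (g - 4)/g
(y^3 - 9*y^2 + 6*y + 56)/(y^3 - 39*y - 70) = (y - 4)/(y + 5)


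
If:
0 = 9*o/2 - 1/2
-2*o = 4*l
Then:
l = -1/18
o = 1/9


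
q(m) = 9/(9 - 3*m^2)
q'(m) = 54*m/(9 - 3*m^2)^2 = 6*m/(m^2 - 3)^2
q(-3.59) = -0.30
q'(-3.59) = -0.22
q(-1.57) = 5.61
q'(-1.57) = -32.90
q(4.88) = -0.14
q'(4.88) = 0.07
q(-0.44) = 1.07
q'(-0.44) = -0.34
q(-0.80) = 1.27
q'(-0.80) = -0.86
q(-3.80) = -0.26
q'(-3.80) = -0.17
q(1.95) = -3.74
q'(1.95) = 18.17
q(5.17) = -0.13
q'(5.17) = 0.06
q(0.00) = 1.00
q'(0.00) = 0.00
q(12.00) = -0.02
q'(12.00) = 0.00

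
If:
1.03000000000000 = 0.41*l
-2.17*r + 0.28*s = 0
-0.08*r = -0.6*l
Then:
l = 2.51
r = 18.84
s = 146.02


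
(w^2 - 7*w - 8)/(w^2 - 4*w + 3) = (w^2 - 7*w - 8)/(w^2 - 4*w + 3)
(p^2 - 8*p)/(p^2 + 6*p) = (p - 8)/(p + 6)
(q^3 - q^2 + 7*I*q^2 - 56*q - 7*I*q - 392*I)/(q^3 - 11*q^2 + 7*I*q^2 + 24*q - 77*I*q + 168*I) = (q + 7)/(q - 3)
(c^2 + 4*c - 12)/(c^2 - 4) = (c + 6)/(c + 2)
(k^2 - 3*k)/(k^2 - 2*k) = (k - 3)/(k - 2)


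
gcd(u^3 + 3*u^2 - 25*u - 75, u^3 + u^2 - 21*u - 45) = u^2 - 2*u - 15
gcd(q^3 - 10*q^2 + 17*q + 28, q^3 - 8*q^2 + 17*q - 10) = 1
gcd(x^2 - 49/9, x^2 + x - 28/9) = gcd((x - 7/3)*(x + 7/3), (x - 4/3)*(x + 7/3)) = x + 7/3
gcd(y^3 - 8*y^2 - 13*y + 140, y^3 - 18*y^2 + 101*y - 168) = y - 7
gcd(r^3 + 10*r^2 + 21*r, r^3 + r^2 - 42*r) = r^2 + 7*r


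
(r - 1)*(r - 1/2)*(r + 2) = r^3 + r^2/2 - 5*r/2 + 1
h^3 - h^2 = h^2*(h - 1)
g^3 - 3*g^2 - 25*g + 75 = (g - 5)*(g - 3)*(g + 5)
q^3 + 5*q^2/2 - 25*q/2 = q*(q - 5/2)*(q + 5)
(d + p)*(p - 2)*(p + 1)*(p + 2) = d*p^3 + d*p^2 - 4*d*p - 4*d + p^4 + p^3 - 4*p^2 - 4*p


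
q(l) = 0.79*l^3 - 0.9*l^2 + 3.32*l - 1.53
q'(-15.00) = 563.57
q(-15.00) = -2920.08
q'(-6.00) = 99.44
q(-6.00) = -224.49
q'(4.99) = 53.35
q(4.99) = 90.79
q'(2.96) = 18.76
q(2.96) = 20.90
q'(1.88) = 8.31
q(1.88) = 6.78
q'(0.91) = 3.64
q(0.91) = 1.34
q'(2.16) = 10.49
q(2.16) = 9.40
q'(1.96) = 8.90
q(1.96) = 7.47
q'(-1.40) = 10.49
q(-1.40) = -10.11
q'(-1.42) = 10.65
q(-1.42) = -10.32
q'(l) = 2.37*l^2 - 1.8*l + 3.32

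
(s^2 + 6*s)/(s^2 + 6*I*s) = (s + 6)/(s + 6*I)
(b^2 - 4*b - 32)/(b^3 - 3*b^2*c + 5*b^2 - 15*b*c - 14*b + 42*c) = (b^2 - 4*b - 32)/(b^3 - 3*b^2*c + 5*b^2 - 15*b*c - 14*b + 42*c)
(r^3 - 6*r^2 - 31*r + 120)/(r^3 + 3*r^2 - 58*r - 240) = (r - 3)/(r + 6)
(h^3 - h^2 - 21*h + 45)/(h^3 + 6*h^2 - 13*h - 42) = (h^2 + 2*h - 15)/(h^2 + 9*h + 14)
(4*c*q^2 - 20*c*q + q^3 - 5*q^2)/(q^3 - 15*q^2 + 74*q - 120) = q*(4*c + q)/(q^2 - 10*q + 24)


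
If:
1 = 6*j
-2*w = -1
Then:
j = 1/6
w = 1/2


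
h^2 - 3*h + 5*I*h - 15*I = (h - 3)*(h + 5*I)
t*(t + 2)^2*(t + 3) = t^4 + 7*t^3 + 16*t^2 + 12*t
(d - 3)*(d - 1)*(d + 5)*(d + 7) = d^4 + 8*d^3 - 10*d^2 - 104*d + 105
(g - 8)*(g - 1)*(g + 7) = g^3 - 2*g^2 - 55*g + 56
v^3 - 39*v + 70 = (v - 5)*(v - 2)*(v + 7)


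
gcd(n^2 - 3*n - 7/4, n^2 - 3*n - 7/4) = n^2 - 3*n - 7/4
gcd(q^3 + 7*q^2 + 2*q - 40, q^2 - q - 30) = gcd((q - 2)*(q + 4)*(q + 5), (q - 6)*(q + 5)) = q + 5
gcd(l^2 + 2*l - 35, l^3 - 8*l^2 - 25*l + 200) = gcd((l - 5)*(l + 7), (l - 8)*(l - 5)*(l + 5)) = l - 5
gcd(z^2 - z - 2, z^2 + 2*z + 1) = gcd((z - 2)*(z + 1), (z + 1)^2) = z + 1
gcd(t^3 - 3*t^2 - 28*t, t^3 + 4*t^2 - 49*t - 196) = t^2 - 3*t - 28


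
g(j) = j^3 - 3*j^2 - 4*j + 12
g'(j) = 3*j^2 - 6*j - 4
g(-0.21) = 12.70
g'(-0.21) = -2.61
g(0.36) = 10.22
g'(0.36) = -5.77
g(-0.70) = 12.99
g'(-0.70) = 1.67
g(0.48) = 9.50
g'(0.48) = -6.19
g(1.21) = 4.54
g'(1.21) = -6.87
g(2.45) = -1.10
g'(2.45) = -0.69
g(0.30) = 10.56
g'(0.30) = -5.53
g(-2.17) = -3.67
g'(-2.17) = 23.15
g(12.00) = 1260.00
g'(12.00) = 356.00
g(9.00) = 462.00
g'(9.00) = 185.00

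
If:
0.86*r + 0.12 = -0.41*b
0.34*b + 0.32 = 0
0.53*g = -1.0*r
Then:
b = -0.94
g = -0.58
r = 0.31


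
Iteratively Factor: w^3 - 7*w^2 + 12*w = (w - 3)*(w^2 - 4*w) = (w - 4)*(w - 3)*(w)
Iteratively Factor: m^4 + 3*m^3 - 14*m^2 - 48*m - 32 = (m + 1)*(m^3 + 2*m^2 - 16*m - 32) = (m + 1)*(m + 4)*(m^2 - 2*m - 8) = (m + 1)*(m + 2)*(m + 4)*(m - 4)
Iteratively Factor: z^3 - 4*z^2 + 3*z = (z - 3)*(z^2 - z) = (z - 3)*(z - 1)*(z)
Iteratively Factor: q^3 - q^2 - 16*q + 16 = (q - 1)*(q^2 - 16) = (q - 4)*(q - 1)*(q + 4)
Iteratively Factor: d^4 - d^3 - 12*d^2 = (d)*(d^3 - d^2 - 12*d) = d*(d + 3)*(d^2 - 4*d) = d^2*(d + 3)*(d - 4)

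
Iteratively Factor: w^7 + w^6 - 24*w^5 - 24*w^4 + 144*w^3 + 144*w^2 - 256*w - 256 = (w + 4)*(w^6 - 3*w^5 - 12*w^4 + 24*w^3 + 48*w^2 - 48*w - 64) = (w - 2)*(w + 4)*(w^5 - w^4 - 14*w^3 - 4*w^2 + 40*w + 32) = (w - 4)*(w - 2)*(w + 4)*(w^4 + 3*w^3 - 2*w^2 - 12*w - 8) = (w - 4)*(w - 2)^2*(w + 4)*(w^3 + 5*w^2 + 8*w + 4) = (w - 4)*(w - 2)^2*(w + 1)*(w + 4)*(w^2 + 4*w + 4) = (w - 4)*(w - 2)^2*(w + 1)*(w + 2)*(w + 4)*(w + 2)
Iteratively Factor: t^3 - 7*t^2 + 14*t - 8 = (t - 1)*(t^2 - 6*t + 8) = (t - 2)*(t - 1)*(t - 4)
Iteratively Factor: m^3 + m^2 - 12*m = (m)*(m^2 + m - 12) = m*(m - 3)*(m + 4)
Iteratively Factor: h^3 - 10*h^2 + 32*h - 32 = (h - 4)*(h^2 - 6*h + 8) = (h - 4)^2*(h - 2)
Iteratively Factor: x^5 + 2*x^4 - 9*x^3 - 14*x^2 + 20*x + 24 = (x - 2)*(x^4 + 4*x^3 - x^2 - 16*x - 12) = (x - 2)*(x + 3)*(x^3 + x^2 - 4*x - 4) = (x - 2)^2*(x + 3)*(x^2 + 3*x + 2) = (x - 2)^2*(x + 1)*(x + 3)*(x + 2)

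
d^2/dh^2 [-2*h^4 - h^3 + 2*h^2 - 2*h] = -24*h^2 - 6*h + 4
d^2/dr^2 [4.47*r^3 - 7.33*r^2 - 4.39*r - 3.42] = 26.82*r - 14.66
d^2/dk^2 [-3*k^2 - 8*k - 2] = -6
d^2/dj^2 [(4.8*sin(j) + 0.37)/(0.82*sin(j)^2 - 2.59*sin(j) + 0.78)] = (-3.22752*sin(j)^5 - 11.189392*sin(j)^4 + 27.232938*sin(j)^3 - 9.73962100000002*sin(j)^2 - 26.80311*sin(j) + 23.88461)/(0.551368*sin(j)^6 - 5.224548*sin(j)^5 + 18.075342*sin(j)^4 - 27.313363*sin(j)^3 + 17.193618*sin(j)^2 - 4.727268*sin(j) + 0.474552)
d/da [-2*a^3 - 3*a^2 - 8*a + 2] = -6*a^2 - 6*a - 8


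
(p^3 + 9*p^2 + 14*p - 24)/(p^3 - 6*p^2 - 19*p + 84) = (p^2 + 5*p - 6)/(p^2 - 10*p + 21)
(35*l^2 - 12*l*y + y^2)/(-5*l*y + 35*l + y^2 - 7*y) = (-7*l + y)/(y - 7)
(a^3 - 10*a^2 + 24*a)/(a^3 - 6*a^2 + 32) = a*(a - 6)/(a^2 - 2*a - 8)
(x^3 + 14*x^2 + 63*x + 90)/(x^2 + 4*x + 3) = (x^2 + 11*x + 30)/(x + 1)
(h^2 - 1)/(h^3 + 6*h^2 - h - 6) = 1/(h + 6)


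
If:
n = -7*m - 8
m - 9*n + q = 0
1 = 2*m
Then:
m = 1/2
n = -23/2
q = -104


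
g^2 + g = g*(g + 1)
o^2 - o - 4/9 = (o - 4/3)*(o + 1/3)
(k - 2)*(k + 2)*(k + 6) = k^3 + 6*k^2 - 4*k - 24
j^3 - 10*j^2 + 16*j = j*(j - 8)*(j - 2)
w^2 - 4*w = w*(w - 4)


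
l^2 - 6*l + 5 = (l - 5)*(l - 1)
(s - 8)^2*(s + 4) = s^3 - 12*s^2 + 256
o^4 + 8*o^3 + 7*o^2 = o^2*(o + 1)*(o + 7)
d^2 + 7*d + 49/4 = (d + 7/2)^2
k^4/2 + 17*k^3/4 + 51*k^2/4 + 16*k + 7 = (k/2 + 1)*(k + 1)*(k + 2)*(k + 7/2)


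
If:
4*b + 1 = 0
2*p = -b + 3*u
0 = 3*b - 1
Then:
No Solution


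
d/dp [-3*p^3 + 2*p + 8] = 2 - 9*p^2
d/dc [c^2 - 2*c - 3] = 2*c - 2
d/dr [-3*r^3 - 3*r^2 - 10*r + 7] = -9*r^2 - 6*r - 10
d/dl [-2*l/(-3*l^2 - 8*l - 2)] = 2*(2 - 3*l^2)/(9*l^4 + 48*l^3 + 76*l^2 + 32*l + 4)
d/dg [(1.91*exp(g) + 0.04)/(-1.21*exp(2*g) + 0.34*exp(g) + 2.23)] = (2.3111*exp(2*g) + 0.0968*exp(g) + 4.2457)*exp(g)/(1.4641*exp(4*g) - 0.8228*exp(3*g) - 5.281*exp(2*g) + 1.5164*exp(g) + 4.9729)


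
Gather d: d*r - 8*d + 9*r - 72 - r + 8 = d*(r - 8) + 8*r - 64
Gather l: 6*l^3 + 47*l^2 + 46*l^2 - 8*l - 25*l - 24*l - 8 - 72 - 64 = 6*l^3 + 93*l^2 - 57*l - 144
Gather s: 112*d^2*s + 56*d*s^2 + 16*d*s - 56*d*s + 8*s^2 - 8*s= s^2*(56*d + 8) + s*(112*d^2 - 40*d - 8)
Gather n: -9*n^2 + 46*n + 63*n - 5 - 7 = -9*n^2 + 109*n - 12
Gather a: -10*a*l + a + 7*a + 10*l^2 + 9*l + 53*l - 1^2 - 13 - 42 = a*(8 - 10*l) + 10*l^2 + 62*l - 56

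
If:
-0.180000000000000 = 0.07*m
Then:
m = -2.57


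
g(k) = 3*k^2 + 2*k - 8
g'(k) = 6*k + 2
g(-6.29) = 98.11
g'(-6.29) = -35.74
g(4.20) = 53.32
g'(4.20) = 27.20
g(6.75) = 142.19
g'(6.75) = 42.50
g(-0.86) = -7.50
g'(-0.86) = -3.16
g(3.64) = 39.03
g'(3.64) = 23.84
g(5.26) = 85.52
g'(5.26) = 33.56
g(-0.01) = -8.02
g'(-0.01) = 1.94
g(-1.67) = -2.97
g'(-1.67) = -8.02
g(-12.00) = 400.00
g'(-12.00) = -70.00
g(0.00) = -8.00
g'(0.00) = 2.00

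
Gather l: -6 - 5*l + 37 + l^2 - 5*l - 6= l^2 - 10*l + 25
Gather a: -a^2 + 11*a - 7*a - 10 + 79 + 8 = -a^2 + 4*a + 77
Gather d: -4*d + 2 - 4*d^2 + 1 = -4*d^2 - 4*d + 3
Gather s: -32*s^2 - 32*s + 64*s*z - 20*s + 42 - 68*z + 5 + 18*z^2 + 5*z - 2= -32*s^2 + s*(64*z - 52) + 18*z^2 - 63*z + 45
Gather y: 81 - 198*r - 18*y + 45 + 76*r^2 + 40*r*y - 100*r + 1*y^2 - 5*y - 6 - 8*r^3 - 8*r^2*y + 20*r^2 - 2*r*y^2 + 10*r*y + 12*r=-8*r^3 + 96*r^2 - 286*r + y^2*(1 - 2*r) + y*(-8*r^2 + 50*r - 23) + 120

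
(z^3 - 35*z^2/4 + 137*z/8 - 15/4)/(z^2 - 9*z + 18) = (8*z^2 - 22*z + 5)/(8*(z - 3))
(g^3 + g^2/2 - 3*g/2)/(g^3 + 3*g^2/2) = (g - 1)/g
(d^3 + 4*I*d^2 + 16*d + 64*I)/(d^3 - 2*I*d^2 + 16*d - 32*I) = (d + 4*I)/(d - 2*I)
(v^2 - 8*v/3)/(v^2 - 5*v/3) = (3*v - 8)/(3*v - 5)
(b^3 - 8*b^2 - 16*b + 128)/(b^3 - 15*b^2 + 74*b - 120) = (b^2 - 4*b - 32)/(b^2 - 11*b + 30)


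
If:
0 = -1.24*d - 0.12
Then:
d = -0.10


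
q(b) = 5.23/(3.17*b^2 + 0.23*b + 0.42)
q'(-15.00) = 0.00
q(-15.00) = 0.01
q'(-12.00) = 0.00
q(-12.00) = 0.01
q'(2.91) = -0.13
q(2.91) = 0.19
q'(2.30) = -0.25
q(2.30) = 0.30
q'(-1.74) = 0.61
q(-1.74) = 0.54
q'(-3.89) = 0.06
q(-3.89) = 0.11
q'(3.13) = -0.10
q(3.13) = 0.16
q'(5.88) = -0.02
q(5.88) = 0.05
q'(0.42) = -13.07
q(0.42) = 4.86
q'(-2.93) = 0.13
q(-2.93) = 0.19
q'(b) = 5.23*(-6.34*b - 0.23)/(3.17*b^2 + 0.23*b + 0.42)^2 = (-33.1582*b - 1.2029)/(3.17*b^2 + 0.23*b + 0.42)^2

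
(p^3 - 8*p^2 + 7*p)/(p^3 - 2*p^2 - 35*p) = (p - 1)/(p + 5)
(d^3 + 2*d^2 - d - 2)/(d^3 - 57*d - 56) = (d^2 + d - 2)/(d^2 - d - 56)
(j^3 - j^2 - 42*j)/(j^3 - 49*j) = (j + 6)/(j + 7)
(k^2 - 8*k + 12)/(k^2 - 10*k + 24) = (k - 2)/(k - 4)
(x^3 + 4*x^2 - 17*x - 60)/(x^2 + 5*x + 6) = (x^2 + x - 20)/(x + 2)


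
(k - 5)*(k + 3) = k^2 - 2*k - 15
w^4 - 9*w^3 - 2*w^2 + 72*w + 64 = (w - 8)*(w - 4)*(w + 1)*(w + 2)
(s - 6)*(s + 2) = s^2 - 4*s - 12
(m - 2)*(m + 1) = m^2 - m - 2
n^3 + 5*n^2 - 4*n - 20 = (n - 2)*(n + 2)*(n + 5)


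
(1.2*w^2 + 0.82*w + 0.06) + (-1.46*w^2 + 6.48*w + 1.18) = -0.26*w^2 + 7.3*w + 1.24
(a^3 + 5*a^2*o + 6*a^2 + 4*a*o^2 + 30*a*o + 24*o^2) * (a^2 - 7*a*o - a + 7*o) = a^5 - 2*a^4*o + 5*a^4 - 31*a^3*o^2 - 10*a^3*o - 6*a^3 - 28*a^2*o^3 - 155*a^2*o^2 + 12*a^2*o - 140*a*o^3 + 186*a*o^2 + 168*o^3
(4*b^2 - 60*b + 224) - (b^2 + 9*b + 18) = 3*b^2 - 69*b + 206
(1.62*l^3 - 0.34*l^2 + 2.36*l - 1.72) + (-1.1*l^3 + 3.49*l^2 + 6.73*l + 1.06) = 0.52*l^3 + 3.15*l^2 + 9.09*l - 0.66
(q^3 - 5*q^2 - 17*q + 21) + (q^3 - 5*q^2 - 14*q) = 2*q^3 - 10*q^2 - 31*q + 21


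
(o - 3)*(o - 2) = o^2 - 5*o + 6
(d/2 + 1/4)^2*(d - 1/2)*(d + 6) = d^4/4 + 13*d^3/8 + 11*d^2/16 - 13*d/32 - 3/16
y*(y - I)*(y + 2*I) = y^3 + I*y^2 + 2*y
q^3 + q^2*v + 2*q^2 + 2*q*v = q*(q + 2)*(q + v)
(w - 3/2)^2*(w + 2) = w^3 - w^2 - 15*w/4 + 9/2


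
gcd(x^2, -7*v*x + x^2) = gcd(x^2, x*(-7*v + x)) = x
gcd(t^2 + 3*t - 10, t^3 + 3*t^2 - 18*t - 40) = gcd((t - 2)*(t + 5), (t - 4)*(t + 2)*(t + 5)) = t + 5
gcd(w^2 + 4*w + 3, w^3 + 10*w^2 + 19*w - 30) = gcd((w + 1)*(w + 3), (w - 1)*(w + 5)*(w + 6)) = 1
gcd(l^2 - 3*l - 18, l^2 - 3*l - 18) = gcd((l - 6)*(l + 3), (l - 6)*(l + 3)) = l^2 - 3*l - 18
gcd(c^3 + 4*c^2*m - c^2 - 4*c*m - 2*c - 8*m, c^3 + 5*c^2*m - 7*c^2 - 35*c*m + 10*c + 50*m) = c - 2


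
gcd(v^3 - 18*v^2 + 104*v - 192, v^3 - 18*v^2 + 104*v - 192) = v^3 - 18*v^2 + 104*v - 192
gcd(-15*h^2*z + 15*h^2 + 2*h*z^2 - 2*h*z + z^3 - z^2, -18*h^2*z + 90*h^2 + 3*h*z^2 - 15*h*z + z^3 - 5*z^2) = -3*h + z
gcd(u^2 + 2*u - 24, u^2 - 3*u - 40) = 1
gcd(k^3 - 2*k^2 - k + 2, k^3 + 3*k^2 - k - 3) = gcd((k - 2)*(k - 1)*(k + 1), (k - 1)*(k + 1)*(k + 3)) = k^2 - 1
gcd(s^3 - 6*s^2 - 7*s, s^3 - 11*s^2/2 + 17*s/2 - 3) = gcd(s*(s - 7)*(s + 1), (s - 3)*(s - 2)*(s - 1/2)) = 1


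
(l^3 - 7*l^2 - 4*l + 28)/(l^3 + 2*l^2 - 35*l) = (l^3 - 7*l^2 - 4*l + 28)/(l*(l^2 + 2*l - 35))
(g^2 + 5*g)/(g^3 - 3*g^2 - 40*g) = 1/(g - 8)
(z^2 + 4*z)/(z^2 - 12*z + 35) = z*(z + 4)/(z^2 - 12*z + 35)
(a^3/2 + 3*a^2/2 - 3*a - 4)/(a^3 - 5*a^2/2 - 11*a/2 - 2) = (a^2 + 2*a - 8)/(2*a^2 - 7*a - 4)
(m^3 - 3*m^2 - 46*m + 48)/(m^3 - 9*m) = (m^3 - 3*m^2 - 46*m + 48)/(m*(m^2 - 9))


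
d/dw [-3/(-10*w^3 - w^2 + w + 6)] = 3*(-30*w^2 - 2*w + 1)/(10*w^3 + w^2 - w - 6)^2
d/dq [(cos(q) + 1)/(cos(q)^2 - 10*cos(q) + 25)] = (cos(q) + 7)*sin(q)/(cos(q) - 5)^3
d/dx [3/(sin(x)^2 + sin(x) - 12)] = -3*(2*sin(x) + 1)*cos(x)/(sin(x)^2 + sin(x) - 12)^2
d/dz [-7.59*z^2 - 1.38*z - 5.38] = -15.18*z - 1.38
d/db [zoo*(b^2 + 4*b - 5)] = zoo*(b + 2)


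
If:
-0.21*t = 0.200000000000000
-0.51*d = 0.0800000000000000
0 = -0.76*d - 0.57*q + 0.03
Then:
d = -0.16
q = 0.26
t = -0.95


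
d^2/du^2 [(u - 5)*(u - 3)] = 2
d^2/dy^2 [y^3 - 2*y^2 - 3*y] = 6*y - 4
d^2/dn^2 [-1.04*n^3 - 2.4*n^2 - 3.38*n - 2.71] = -6.24*n - 4.8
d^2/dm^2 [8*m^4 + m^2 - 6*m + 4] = 96*m^2 + 2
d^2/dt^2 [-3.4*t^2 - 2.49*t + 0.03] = -6.80000000000000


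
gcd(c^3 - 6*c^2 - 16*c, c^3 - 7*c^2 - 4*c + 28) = c + 2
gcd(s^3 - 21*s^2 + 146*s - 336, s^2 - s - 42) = s - 7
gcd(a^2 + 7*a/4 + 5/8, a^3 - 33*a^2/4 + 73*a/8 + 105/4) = a + 5/4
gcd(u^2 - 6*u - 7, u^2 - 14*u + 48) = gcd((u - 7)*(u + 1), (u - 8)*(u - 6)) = 1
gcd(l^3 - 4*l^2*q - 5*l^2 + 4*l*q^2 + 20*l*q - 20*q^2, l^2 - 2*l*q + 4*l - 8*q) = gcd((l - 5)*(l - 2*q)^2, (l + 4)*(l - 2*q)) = -l + 2*q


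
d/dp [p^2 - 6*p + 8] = 2*p - 6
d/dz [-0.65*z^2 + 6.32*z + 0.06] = 6.32 - 1.3*z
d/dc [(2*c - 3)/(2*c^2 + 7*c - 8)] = (-4*c^2 + 12*c + 5)/(4*c^4 + 28*c^3 + 17*c^2 - 112*c + 64)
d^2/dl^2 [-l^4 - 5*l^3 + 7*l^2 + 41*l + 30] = -12*l^2 - 30*l + 14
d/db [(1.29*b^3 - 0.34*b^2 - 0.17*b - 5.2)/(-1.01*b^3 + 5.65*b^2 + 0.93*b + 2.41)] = (4.44089209850063e-16*b^5 + 6.9451*b^4 + 2.056*b^3 - 5.785*b^2 + 57.1212*b + 4.4263)/(1.0201*b^6 - 11.413*b^5 + 30.0439*b^4 + 5.6408*b^3 + 28.0979*b^2 + 4.4826*b + 5.8081)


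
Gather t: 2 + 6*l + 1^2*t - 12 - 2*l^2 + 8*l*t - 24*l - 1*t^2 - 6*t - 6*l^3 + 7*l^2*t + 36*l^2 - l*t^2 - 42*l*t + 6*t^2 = -6*l^3 + 34*l^2 - 18*l + t^2*(5 - l) + t*(7*l^2 - 34*l - 5) - 10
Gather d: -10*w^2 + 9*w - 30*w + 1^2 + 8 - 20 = -10*w^2 - 21*w - 11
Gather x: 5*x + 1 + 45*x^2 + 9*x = 45*x^2 + 14*x + 1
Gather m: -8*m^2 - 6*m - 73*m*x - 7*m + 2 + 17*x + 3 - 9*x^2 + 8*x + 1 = -8*m^2 + m*(-73*x - 13) - 9*x^2 + 25*x + 6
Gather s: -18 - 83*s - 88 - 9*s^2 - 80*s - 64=-9*s^2 - 163*s - 170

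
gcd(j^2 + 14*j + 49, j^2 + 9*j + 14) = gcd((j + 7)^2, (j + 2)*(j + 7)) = j + 7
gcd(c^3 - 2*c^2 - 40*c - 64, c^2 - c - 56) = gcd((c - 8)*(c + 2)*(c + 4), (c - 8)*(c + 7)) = c - 8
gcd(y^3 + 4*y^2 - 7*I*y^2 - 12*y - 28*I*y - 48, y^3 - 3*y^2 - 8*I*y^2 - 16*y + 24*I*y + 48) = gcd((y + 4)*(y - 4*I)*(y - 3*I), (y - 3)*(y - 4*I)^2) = y - 4*I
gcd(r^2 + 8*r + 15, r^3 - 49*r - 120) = r^2 + 8*r + 15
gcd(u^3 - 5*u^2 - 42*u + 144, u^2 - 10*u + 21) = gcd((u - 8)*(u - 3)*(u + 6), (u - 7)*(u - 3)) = u - 3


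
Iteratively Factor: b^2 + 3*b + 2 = (b + 1)*(b + 2)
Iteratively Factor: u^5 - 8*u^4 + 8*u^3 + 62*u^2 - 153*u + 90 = (u - 5)*(u^4 - 3*u^3 - 7*u^2 + 27*u - 18) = (u - 5)*(u - 2)*(u^3 - u^2 - 9*u + 9) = (u - 5)*(u - 3)*(u - 2)*(u^2 + 2*u - 3) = (u - 5)*(u - 3)*(u - 2)*(u + 3)*(u - 1)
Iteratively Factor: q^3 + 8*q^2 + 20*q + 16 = (q + 2)*(q^2 + 6*q + 8) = (q + 2)^2*(q + 4)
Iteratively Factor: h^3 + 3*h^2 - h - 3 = (h + 1)*(h^2 + 2*h - 3) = (h + 1)*(h + 3)*(h - 1)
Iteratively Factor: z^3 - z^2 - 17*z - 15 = (z - 5)*(z^2 + 4*z + 3) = (z - 5)*(z + 3)*(z + 1)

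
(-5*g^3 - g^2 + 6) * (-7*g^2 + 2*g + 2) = 35*g^5 - 3*g^4 - 12*g^3 - 44*g^2 + 12*g + 12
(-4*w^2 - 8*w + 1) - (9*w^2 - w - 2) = -13*w^2 - 7*w + 3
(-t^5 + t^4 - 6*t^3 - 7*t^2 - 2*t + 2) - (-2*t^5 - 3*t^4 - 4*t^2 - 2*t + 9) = t^5 + 4*t^4 - 6*t^3 - 3*t^2 - 7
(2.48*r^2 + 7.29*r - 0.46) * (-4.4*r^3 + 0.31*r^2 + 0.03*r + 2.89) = -10.912*r^5 - 31.3072*r^4 + 4.3583*r^3 + 7.2433*r^2 + 21.0543*r - 1.3294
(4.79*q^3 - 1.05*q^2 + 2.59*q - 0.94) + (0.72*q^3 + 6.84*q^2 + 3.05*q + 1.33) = 5.51*q^3 + 5.79*q^2 + 5.64*q + 0.39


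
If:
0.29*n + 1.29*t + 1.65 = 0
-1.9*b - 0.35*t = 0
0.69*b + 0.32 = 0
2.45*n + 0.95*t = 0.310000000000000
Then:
No Solution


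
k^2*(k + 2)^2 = k^4 + 4*k^3 + 4*k^2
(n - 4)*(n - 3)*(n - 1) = n^3 - 8*n^2 + 19*n - 12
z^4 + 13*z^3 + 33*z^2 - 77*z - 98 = (z - 2)*(z + 1)*(z + 7)^2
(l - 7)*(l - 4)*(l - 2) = l^3 - 13*l^2 + 50*l - 56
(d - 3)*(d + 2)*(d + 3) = d^3 + 2*d^2 - 9*d - 18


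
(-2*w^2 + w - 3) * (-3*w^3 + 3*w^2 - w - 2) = 6*w^5 - 9*w^4 + 14*w^3 - 6*w^2 + w + 6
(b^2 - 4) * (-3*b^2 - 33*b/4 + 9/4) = -3*b^4 - 33*b^3/4 + 57*b^2/4 + 33*b - 9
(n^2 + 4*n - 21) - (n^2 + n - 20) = 3*n - 1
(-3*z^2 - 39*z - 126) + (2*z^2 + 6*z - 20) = -z^2 - 33*z - 146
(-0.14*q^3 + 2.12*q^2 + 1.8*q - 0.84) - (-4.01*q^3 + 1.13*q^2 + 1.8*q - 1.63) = 3.87*q^3 + 0.99*q^2 + 0.79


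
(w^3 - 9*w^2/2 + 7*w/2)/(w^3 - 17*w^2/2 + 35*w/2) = (w - 1)/(w - 5)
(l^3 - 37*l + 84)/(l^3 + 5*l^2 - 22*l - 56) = (l - 3)/(l + 2)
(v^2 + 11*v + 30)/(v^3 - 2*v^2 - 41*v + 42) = (v + 5)/(v^2 - 8*v + 7)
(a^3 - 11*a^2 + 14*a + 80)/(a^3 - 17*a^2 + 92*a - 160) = (a + 2)/(a - 4)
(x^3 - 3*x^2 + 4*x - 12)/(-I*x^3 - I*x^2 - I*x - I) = I*(x^3 - 3*x^2 + 4*x - 12)/(x^3 + x^2 + x + 1)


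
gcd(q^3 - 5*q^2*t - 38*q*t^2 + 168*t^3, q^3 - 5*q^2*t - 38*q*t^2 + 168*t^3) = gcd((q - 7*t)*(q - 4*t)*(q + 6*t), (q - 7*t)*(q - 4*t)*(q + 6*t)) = q^3 - 5*q^2*t - 38*q*t^2 + 168*t^3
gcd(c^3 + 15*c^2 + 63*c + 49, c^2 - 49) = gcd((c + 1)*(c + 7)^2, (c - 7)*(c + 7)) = c + 7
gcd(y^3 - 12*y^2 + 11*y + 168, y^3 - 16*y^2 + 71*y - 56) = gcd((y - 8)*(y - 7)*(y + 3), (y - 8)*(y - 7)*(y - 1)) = y^2 - 15*y + 56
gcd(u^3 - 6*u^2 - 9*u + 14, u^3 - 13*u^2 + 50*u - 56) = u - 7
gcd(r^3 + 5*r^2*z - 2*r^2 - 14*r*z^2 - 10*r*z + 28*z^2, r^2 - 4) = r - 2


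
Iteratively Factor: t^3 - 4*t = (t + 2)*(t^2 - 2*t) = t*(t + 2)*(t - 2)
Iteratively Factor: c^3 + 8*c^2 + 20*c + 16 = (c + 2)*(c^2 + 6*c + 8) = (c + 2)*(c + 4)*(c + 2)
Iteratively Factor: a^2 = (a)*(a)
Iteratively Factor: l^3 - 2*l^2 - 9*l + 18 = (l + 3)*(l^2 - 5*l + 6) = (l - 2)*(l + 3)*(l - 3)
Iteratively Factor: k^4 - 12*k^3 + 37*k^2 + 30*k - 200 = (k + 2)*(k^3 - 14*k^2 + 65*k - 100) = (k - 5)*(k + 2)*(k^2 - 9*k + 20) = (k - 5)^2*(k + 2)*(k - 4)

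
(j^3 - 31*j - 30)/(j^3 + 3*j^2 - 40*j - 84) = (j^2 + 6*j + 5)/(j^2 + 9*j + 14)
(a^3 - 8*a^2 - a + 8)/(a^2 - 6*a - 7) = (a^2 - 9*a + 8)/(a - 7)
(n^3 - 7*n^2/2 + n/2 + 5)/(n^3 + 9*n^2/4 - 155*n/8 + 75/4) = 4*(n^2 - n - 2)/(4*n^2 + 19*n - 30)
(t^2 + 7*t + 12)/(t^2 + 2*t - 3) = (t + 4)/(t - 1)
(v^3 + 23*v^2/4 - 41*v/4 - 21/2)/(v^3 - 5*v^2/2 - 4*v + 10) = (4*v^2 + 31*v + 21)/(2*(2*v^2 - v - 10))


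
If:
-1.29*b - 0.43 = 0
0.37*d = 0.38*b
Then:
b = -0.33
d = -0.34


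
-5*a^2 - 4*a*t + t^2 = (-5*a + t)*(a + t)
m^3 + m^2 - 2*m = m*(m - 1)*(m + 2)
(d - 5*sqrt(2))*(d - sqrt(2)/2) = d^2 - 11*sqrt(2)*d/2 + 5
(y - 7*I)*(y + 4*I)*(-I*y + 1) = -I*y^3 - 2*y^2 - 31*I*y + 28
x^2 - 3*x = x*(x - 3)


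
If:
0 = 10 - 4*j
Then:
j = 5/2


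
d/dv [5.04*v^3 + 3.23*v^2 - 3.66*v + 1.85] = 15.12*v^2 + 6.46*v - 3.66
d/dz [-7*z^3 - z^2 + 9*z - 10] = -21*z^2 - 2*z + 9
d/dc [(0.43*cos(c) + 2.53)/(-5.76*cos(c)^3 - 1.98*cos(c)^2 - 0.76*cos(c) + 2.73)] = -(4.9536*cos(c)^3 + 44.5698*cos(c)^2 + 10.0188*cos(c) + 3.09670000000001)*sin(c)/(5.76*cos(c)^3 + 1.98*cos(c)^2 + 0.76*cos(c) - 2.73)^2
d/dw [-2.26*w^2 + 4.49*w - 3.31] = 4.49 - 4.52*w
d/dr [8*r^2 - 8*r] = 16*r - 8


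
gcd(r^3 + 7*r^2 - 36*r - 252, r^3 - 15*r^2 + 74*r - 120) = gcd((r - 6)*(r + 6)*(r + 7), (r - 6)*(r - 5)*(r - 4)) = r - 6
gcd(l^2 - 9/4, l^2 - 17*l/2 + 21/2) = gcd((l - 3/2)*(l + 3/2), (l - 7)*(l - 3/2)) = l - 3/2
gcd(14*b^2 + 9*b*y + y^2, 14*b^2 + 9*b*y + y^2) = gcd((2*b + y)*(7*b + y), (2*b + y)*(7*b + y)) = 14*b^2 + 9*b*y + y^2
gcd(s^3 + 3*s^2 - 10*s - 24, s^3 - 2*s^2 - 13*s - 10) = s + 2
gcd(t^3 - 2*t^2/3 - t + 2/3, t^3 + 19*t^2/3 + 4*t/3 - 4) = t^2 + t/3 - 2/3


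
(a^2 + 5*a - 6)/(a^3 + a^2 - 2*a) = (a + 6)/(a*(a + 2))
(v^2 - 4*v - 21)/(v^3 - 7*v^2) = (v + 3)/v^2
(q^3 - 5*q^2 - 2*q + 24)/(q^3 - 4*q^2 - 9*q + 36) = (q + 2)/(q + 3)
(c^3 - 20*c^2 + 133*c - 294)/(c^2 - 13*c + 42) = c - 7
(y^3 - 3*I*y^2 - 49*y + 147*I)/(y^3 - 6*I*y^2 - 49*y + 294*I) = (y - 3*I)/(y - 6*I)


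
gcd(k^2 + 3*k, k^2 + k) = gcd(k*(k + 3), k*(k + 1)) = k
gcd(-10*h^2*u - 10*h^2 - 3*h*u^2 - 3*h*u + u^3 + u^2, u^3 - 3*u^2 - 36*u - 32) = u + 1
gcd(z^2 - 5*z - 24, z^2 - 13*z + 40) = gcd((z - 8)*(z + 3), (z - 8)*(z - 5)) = z - 8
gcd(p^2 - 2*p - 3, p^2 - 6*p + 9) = p - 3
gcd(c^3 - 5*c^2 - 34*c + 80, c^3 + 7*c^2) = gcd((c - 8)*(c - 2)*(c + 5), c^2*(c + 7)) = 1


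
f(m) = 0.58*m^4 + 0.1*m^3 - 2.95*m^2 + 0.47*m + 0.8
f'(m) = 2.32*m^3 + 0.3*m^2 - 5.9*m + 0.47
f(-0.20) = 0.59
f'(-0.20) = 1.64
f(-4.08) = 103.70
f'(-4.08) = -128.03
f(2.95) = 23.01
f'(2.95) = 45.24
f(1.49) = -1.86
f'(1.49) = 0.02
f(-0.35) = 0.28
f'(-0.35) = 2.47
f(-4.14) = 111.58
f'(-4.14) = -134.58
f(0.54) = 0.26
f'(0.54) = -2.26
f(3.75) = 81.05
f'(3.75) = 104.91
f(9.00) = 3644.36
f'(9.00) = 1662.95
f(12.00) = 11781.32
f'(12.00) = 3981.83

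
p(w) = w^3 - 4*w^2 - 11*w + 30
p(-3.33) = -14.65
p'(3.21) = -5.77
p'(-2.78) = 34.43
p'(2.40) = -12.92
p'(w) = 3*w^2 - 8*w - 11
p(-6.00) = -264.00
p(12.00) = 1050.00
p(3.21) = -13.45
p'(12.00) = 325.00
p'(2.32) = -13.41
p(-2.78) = 8.18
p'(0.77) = -15.38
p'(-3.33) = 48.91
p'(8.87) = 154.07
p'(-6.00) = 145.00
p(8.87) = 315.59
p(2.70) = -9.18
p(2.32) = -4.56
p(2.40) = -5.62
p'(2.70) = -10.73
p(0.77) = 19.61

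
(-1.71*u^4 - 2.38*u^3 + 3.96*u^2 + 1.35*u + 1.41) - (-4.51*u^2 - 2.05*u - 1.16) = -1.71*u^4 - 2.38*u^3 + 8.47*u^2 + 3.4*u + 2.57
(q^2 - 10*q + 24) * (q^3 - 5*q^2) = q^5 - 15*q^4 + 74*q^3 - 120*q^2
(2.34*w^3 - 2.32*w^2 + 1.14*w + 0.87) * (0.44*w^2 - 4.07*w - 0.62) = 1.0296*w^5 - 10.5446*w^4 + 8.4932*w^3 - 2.8186*w^2 - 4.2477*w - 0.5394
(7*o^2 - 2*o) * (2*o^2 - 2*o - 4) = 14*o^4 - 18*o^3 - 24*o^2 + 8*o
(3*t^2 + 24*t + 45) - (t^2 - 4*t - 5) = 2*t^2 + 28*t + 50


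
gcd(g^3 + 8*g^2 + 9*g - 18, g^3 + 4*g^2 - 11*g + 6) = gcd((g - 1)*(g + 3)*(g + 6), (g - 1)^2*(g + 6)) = g^2 + 5*g - 6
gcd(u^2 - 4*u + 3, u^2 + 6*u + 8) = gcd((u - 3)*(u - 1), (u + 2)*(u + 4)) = 1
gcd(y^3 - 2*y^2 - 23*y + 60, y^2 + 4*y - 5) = y + 5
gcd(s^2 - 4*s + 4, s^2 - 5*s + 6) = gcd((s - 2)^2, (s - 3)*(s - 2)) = s - 2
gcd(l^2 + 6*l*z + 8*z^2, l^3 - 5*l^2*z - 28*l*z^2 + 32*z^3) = l + 4*z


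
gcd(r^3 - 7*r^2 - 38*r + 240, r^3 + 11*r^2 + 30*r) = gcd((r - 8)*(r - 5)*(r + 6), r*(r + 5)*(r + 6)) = r + 6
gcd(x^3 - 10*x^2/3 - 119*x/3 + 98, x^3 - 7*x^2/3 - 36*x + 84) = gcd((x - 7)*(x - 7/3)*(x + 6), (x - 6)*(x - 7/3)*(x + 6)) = x^2 + 11*x/3 - 14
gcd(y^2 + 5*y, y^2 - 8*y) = y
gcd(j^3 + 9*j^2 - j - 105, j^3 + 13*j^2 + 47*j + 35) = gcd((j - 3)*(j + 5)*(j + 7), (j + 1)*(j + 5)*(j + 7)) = j^2 + 12*j + 35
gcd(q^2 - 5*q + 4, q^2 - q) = q - 1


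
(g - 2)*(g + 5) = g^2 + 3*g - 10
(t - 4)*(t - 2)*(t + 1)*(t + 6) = t^4 + t^3 - 28*t^2 + 20*t + 48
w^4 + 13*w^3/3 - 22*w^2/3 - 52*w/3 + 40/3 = (w - 2)*(w - 2/3)*(w + 2)*(w + 5)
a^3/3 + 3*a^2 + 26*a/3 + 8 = (a/3 + 1)*(a + 2)*(a + 4)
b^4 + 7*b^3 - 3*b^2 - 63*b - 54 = (b - 3)*(b + 1)*(b + 3)*(b + 6)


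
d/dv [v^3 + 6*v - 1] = 3*v^2 + 6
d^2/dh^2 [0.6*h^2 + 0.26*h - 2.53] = 1.20000000000000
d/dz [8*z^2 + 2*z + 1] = 16*z + 2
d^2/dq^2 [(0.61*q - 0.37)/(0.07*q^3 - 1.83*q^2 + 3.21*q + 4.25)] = (0.017934*q^5 - 0.490602*q^4 + 4.569876*q^3 - 10.111092*q^2 + 42.167046*q - 30.024234)/(0.000343*q^9 - 0.026901*q^8 + 0.750456*q^7 - 8.533218*q^6 + 31.147218*q^5 - 8.141184*q^4 - 112.925364*q^3 + 32.21415*q^2 + 173.941875*q + 76.765625)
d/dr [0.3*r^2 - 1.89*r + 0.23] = 0.6*r - 1.89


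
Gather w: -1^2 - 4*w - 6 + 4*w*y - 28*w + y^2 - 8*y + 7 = w*(4*y - 32) + y^2 - 8*y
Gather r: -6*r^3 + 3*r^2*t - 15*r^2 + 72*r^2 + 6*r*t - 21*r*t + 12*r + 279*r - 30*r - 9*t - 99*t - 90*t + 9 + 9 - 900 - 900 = -6*r^3 + r^2*(3*t + 57) + r*(261 - 15*t) - 198*t - 1782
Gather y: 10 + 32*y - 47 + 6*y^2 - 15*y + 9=6*y^2 + 17*y - 28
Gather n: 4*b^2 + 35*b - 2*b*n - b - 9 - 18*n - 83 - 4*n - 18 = 4*b^2 + 34*b + n*(-2*b - 22) - 110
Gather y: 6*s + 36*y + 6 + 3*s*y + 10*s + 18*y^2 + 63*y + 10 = 16*s + 18*y^2 + y*(3*s + 99) + 16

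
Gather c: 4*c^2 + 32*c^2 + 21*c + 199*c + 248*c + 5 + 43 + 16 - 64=36*c^2 + 468*c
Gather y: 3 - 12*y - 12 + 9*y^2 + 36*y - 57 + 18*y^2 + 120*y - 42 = 27*y^2 + 144*y - 108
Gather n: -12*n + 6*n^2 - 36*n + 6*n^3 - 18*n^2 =6*n^3 - 12*n^2 - 48*n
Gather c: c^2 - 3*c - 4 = c^2 - 3*c - 4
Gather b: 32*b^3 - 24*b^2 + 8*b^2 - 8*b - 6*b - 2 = 32*b^3 - 16*b^2 - 14*b - 2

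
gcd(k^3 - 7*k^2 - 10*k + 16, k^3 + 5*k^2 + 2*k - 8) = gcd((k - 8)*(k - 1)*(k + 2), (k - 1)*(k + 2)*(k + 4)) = k^2 + k - 2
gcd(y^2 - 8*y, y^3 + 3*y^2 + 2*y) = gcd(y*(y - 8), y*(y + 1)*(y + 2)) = y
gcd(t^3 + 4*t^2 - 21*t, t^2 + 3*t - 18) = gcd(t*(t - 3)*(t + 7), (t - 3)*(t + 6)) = t - 3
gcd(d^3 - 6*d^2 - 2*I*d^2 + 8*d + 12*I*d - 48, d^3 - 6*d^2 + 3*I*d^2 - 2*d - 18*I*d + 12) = d^2 + d*(-6 + 2*I) - 12*I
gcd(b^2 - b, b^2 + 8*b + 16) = 1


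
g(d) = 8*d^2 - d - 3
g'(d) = 16*d - 1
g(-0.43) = -1.09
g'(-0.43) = -7.88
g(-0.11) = -2.79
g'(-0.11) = -2.76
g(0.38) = -2.22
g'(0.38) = 5.08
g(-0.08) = -2.87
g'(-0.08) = -2.28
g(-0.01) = -2.99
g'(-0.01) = -1.16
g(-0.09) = -2.85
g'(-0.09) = -2.44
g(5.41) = 225.73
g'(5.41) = 85.56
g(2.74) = 54.32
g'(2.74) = 42.84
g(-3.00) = 72.00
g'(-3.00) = -49.00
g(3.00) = 66.00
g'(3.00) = 47.00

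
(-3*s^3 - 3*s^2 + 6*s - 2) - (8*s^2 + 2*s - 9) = -3*s^3 - 11*s^2 + 4*s + 7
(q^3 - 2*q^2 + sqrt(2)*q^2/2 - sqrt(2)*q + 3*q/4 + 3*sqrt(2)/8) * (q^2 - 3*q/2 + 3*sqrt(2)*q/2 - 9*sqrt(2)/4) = q^5 - 7*q^4/2 + 2*sqrt(2)*q^4 - 7*sqrt(2)*q^3 + 21*q^3/4 - 51*q^2/8 + 15*sqrt(2)*q^2/2 - 9*sqrt(2)*q/4 + 45*q/8 - 27/16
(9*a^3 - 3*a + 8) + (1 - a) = 9*a^3 - 4*a + 9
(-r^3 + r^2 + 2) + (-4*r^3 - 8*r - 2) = -5*r^3 + r^2 - 8*r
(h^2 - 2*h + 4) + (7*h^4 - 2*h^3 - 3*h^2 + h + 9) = 7*h^4 - 2*h^3 - 2*h^2 - h + 13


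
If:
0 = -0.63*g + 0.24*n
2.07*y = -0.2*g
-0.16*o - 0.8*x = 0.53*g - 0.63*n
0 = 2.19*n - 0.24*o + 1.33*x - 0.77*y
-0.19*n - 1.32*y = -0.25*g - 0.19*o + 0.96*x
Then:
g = 0.00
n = 0.00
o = 0.00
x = 0.00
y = 0.00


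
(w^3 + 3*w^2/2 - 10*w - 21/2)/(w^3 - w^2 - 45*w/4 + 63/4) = 2*(w + 1)/(2*w - 3)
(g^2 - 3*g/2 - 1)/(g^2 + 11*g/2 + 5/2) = (g - 2)/(g + 5)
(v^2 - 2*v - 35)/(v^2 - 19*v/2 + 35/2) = 2*(v + 5)/(2*v - 5)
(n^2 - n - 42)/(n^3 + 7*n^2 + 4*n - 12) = (n - 7)/(n^2 + n - 2)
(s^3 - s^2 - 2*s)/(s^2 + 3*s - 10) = s*(s + 1)/(s + 5)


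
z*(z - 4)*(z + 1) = z^3 - 3*z^2 - 4*z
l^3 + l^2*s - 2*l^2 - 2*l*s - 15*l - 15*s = (l - 5)*(l + 3)*(l + s)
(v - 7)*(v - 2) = v^2 - 9*v + 14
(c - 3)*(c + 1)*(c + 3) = c^3 + c^2 - 9*c - 9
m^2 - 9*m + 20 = (m - 5)*(m - 4)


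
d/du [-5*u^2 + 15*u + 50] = 15 - 10*u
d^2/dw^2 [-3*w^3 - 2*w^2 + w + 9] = -18*w - 4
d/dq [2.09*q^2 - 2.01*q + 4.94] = 4.18*q - 2.01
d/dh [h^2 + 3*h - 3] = 2*h + 3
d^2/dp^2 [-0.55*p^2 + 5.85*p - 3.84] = -1.10000000000000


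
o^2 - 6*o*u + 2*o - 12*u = (o + 2)*(o - 6*u)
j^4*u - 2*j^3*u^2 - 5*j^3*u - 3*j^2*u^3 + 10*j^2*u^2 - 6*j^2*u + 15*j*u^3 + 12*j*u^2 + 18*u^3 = (j - 6)*(j - 3*u)*(j + u)*(j*u + u)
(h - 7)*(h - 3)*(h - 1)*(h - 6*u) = h^4 - 6*h^3*u - 11*h^3 + 66*h^2*u + 31*h^2 - 186*h*u - 21*h + 126*u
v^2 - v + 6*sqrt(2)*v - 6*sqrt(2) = (v - 1)*(v + 6*sqrt(2))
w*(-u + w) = -u*w + w^2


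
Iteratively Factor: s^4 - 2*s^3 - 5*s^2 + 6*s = (s - 3)*(s^3 + s^2 - 2*s) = (s - 3)*(s + 2)*(s^2 - s) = s*(s - 3)*(s + 2)*(s - 1)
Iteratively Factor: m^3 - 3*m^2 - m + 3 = (m - 3)*(m^2 - 1) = (m - 3)*(m - 1)*(m + 1)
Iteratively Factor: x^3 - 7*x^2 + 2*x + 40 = (x + 2)*(x^2 - 9*x + 20) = (x - 5)*(x + 2)*(x - 4)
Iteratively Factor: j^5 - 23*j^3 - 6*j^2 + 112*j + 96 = (j + 4)*(j^4 - 4*j^3 - 7*j^2 + 22*j + 24) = (j - 4)*(j + 4)*(j^3 - 7*j - 6) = (j - 4)*(j - 3)*(j + 4)*(j^2 + 3*j + 2) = (j - 4)*(j - 3)*(j + 2)*(j + 4)*(j + 1)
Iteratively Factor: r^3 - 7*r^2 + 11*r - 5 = (r - 1)*(r^2 - 6*r + 5) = (r - 1)^2*(r - 5)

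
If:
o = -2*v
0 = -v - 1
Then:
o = 2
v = -1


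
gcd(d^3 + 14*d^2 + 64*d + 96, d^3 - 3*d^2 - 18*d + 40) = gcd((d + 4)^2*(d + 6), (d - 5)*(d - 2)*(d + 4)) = d + 4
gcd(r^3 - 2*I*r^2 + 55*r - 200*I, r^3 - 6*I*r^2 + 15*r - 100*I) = r^2 - 10*I*r - 25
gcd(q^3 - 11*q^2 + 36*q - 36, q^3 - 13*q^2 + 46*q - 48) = q^2 - 5*q + 6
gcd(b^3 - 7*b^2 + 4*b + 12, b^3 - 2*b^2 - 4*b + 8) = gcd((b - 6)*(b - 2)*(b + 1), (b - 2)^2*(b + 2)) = b - 2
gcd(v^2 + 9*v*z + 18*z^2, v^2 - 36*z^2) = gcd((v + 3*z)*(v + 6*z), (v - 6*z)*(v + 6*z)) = v + 6*z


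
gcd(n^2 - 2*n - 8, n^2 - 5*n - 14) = n + 2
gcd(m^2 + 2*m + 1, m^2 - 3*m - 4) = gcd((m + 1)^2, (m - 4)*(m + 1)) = m + 1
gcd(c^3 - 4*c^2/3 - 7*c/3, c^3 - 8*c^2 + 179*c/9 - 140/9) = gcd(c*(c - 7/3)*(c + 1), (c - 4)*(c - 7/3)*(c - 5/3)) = c - 7/3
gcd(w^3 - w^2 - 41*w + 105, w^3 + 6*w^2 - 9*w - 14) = w + 7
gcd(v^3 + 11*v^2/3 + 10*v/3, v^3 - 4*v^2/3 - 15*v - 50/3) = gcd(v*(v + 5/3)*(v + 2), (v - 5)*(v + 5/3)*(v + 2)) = v^2 + 11*v/3 + 10/3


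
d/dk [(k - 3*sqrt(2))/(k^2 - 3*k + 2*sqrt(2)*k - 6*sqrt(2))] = (k^2 - 3*k + 2*sqrt(2)*k - (k - 3*sqrt(2))*(2*k - 3 + 2*sqrt(2)) - 6*sqrt(2))/(k^2 - 3*k + 2*sqrt(2)*k - 6*sqrt(2))^2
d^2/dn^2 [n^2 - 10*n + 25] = 2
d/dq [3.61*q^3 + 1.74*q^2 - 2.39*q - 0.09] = 10.83*q^2 + 3.48*q - 2.39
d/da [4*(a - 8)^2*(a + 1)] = 12*(a - 8)*(a - 2)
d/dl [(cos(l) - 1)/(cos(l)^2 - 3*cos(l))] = (sin(l) + 3*sin(l)/cos(l)^2 - 2*tan(l))/(cos(l) - 3)^2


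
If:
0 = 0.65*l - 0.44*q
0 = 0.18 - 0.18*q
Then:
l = 0.68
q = 1.00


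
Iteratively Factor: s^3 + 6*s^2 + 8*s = (s)*(s^2 + 6*s + 8) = s*(s + 4)*(s + 2)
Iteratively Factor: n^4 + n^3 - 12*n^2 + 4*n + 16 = (n - 2)*(n^3 + 3*n^2 - 6*n - 8) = (n - 2)*(n + 1)*(n^2 + 2*n - 8) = (n - 2)^2*(n + 1)*(n + 4)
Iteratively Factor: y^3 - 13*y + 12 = (y + 4)*(y^2 - 4*y + 3) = (y - 1)*(y + 4)*(y - 3)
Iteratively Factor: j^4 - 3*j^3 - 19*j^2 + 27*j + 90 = (j - 3)*(j^3 - 19*j - 30) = (j - 5)*(j - 3)*(j^2 + 5*j + 6) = (j - 5)*(j - 3)*(j + 2)*(j + 3)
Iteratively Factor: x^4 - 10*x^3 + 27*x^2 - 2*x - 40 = (x + 1)*(x^3 - 11*x^2 + 38*x - 40) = (x - 2)*(x + 1)*(x^2 - 9*x + 20) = (x - 5)*(x - 2)*(x + 1)*(x - 4)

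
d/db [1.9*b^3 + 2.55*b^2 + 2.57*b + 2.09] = 5.7*b^2 + 5.1*b + 2.57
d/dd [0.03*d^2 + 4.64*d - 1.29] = 0.06*d + 4.64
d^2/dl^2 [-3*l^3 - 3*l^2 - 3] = -18*l - 6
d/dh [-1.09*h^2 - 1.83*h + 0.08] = -2.18*h - 1.83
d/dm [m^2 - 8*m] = 2*m - 8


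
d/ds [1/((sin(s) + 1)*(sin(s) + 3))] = -2*(sin(s) + 2)*cos(s)/((sin(s) + 1)^2*(sin(s) + 3)^2)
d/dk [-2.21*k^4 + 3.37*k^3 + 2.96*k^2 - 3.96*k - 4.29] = -8.84*k^3 + 10.11*k^2 + 5.92*k - 3.96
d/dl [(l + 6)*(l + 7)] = 2*l + 13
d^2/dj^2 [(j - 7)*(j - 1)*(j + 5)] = 6*j - 6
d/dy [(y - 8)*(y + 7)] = 2*y - 1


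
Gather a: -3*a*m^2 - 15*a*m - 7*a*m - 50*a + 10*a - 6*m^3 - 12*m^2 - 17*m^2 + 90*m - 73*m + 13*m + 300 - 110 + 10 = a*(-3*m^2 - 22*m - 40) - 6*m^3 - 29*m^2 + 30*m + 200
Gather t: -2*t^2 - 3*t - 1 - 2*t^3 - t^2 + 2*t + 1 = -2*t^3 - 3*t^2 - t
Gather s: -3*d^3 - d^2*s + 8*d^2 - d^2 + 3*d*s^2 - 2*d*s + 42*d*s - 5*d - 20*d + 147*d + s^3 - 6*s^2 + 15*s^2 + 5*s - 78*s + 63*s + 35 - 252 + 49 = -3*d^3 + 7*d^2 + 122*d + s^3 + s^2*(3*d + 9) + s*(-d^2 + 40*d - 10) - 168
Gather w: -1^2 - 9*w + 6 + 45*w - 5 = 36*w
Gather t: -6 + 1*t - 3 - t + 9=0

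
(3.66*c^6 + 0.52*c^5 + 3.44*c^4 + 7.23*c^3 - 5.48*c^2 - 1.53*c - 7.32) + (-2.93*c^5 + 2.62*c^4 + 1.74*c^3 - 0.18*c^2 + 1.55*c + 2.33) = 3.66*c^6 - 2.41*c^5 + 6.06*c^4 + 8.97*c^3 - 5.66*c^2 + 0.02*c - 4.99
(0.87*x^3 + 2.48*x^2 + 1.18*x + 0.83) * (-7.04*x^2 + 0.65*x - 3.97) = -6.1248*x^5 - 16.8937*x^4 - 10.1491*x^3 - 14.9218*x^2 - 4.1451*x - 3.2951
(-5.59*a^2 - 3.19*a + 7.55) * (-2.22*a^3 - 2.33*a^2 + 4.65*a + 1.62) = 12.4098*a^5 + 20.1065*a^4 - 35.3218*a^3 - 41.4808*a^2 + 29.9397*a + 12.231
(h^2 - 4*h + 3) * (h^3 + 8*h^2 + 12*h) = h^5 + 4*h^4 - 17*h^3 - 24*h^2 + 36*h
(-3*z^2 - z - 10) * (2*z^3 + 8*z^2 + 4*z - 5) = -6*z^5 - 26*z^4 - 40*z^3 - 69*z^2 - 35*z + 50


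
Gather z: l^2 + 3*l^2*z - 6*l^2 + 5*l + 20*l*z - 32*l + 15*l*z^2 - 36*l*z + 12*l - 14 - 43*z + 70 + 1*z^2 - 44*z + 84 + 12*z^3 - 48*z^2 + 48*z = -5*l^2 - 15*l + 12*z^3 + z^2*(15*l - 47) + z*(3*l^2 - 16*l - 39) + 140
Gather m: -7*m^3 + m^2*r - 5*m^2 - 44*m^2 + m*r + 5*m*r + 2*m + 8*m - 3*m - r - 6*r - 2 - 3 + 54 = -7*m^3 + m^2*(r - 49) + m*(6*r + 7) - 7*r + 49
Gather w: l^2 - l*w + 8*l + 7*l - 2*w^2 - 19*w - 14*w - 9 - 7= l^2 + 15*l - 2*w^2 + w*(-l - 33) - 16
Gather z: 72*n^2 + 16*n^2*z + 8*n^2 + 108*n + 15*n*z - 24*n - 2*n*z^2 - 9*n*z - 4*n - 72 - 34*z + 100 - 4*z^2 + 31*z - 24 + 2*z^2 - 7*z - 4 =80*n^2 + 80*n + z^2*(-2*n - 2) + z*(16*n^2 + 6*n - 10)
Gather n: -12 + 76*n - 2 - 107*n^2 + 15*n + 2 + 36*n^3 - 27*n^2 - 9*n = 36*n^3 - 134*n^2 + 82*n - 12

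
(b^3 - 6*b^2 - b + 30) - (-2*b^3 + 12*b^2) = 3*b^3 - 18*b^2 - b + 30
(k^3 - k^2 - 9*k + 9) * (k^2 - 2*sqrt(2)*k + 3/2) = k^5 - 2*sqrt(2)*k^4 - k^4 - 15*k^3/2 + 2*sqrt(2)*k^3 + 15*k^2/2 + 18*sqrt(2)*k^2 - 18*sqrt(2)*k - 27*k/2 + 27/2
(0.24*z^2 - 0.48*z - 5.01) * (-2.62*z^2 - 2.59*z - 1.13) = -0.6288*z^4 + 0.636*z^3 + 14.0982*z^2 + 13.5183*z + 5.6613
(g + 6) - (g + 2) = 4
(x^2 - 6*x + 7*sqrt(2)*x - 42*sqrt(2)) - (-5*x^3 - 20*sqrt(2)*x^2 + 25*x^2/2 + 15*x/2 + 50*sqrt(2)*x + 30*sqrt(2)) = 5*x^3 - 23*x^2/2 + 20*sqrt(2)*x^2 - 43*sqrt(2)*x - 27*x/2 - 72*sqrt(2)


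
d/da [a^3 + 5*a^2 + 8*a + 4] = 3*a^2 + 10*a + 8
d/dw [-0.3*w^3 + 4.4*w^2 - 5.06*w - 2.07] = -0.9*w^2 + 8.8*w - 5.06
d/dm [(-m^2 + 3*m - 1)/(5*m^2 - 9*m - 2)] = (-6*m^2 + 14*m - 15)/(25*m^4 - 90*m^3 + 61*m^2 + 36*m + 4)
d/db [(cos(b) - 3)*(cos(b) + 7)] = -2*(cos(b) + 2)*sin(b)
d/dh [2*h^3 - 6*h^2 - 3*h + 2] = 6*h^2 - 12*h - 3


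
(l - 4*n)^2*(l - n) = l^3 - 9*l^2*n + 24*l*n^2 - 16*n^3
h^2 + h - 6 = (h - 2)*(h + 3)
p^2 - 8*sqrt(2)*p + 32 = (p - 4*sqrt(2))^2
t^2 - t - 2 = (t - 2)*(t + 1)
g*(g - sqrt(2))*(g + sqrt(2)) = g^3 - 2*g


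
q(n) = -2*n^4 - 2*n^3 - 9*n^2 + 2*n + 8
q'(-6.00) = 1622.00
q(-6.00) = -2488.00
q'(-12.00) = 13178.00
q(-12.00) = -39328.00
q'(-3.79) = 419.55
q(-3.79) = -432.63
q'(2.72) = -252.34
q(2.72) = -202.87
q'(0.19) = -1.69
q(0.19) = 8.04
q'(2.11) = -137.84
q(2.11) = -86.28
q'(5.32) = -1468.12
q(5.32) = -2139.27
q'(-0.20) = 5.42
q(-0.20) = 7.25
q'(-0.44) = 9.44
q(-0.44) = 5.47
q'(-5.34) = 1145.21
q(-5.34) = -1581.05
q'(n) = -8*n^3 - 6*n^2 - 18*n + 2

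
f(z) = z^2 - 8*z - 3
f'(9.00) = 10.00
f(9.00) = 6.00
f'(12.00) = 16.00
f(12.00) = 45.00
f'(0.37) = -7.26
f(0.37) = -5.82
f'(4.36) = 0.72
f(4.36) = -18.87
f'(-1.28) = -10.56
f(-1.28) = 8.88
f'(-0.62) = -9.24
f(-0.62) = 2.34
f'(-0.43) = -8.86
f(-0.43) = 0.62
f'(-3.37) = -14.74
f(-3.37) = 35.32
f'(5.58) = 3.16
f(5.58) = -16.50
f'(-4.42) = -16.84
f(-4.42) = 51.90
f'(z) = 2*z - 8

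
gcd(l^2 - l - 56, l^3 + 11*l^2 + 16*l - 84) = l + 7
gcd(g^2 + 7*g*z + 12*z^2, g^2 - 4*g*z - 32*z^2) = g + 4*z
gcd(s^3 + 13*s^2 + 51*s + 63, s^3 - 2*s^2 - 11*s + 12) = s + 3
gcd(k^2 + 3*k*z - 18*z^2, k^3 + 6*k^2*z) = k + 6*z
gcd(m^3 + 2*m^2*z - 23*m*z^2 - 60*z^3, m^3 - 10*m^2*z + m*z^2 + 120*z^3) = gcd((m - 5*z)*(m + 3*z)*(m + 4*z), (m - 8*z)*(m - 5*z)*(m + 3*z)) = -m^2 + 2*m*z + 15*z^2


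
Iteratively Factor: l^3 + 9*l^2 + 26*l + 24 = (l + 3)*(l^2 + 6*l + 8) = (l + 2)*(l + 3)*(l + 4)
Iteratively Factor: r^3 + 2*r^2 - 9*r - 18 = (r + 3)*(r^2 - r - 6) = (r + 2)*(r + 3)*(r - 3)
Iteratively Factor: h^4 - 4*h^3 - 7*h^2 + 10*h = (h)*(h^3 - 4*h^2 - 7*h + 10) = h*(h + 2)*(h^2 - 6*h + 5) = h*(h - 5)*(h + 2)*(h - 1)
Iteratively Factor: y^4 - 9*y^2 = (y - 3)*(y^3 + 3*y^2) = y*(y - 3)*(y^2 + 3*y) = y^2*(y - 3)*(y + 3)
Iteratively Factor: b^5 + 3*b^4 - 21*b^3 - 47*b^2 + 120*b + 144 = (b - 3)*(b^4 + 6*b^3 - 3*b^2 - 56*b - 48) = (b - 3)*(b + 4)*(b^3 + 2*b^2 - 11*b - 12) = (b - 3)^2*(b + 4)*(b^2 + 5*b + 4) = (b - 3)^2*(b + 1)*(b + 4)*(b + 4)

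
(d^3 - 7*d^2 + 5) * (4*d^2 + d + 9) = 4*d^5 - 27*d^4 + 2*d^3 - 43*d^2 + 5*d + 45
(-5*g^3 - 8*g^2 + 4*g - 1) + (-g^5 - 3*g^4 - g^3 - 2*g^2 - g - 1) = -g^5 - 3*g^4 - 6*g^3 - 10*g^2 + 3*g - 2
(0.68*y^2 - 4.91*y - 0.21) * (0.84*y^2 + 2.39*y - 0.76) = 0.5712*y^4 - 2.4992*y^3 - 12.4281*y^2 + 3.2297*y + 0.1596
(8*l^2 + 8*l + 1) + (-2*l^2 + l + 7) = 6*l^2 + 9*l + 8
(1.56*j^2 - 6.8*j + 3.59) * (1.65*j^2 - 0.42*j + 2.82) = 2.574*j^4 - 11.8752*j^3 + 13.1787*j^2 - 20.6838*j + 10.1238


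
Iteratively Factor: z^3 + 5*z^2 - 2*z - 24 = (z + 4)*(z^2 + z - 6) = (z + 3)*(z + 4)*(z - 2)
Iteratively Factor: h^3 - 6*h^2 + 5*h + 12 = (h - 4)*(h^2 - 2*h - 3) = (h - 4)*(h - 3)*(h + 1)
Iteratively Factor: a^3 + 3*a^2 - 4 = (a + 2)*(a^2 + a - 2) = (a + 2)^2*(a - 1)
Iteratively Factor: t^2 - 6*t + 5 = (t - 1)*(t - 5)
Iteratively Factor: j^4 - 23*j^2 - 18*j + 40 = (j + 4)*(j^3 - 4*j^2 - 7*j + 10) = (j - 1)*(j + 4)*(j^2 - 3*j - 10) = (j - 5)*(j - 1)*(j + 4)*(j + 2)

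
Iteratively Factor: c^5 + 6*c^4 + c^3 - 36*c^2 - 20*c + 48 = (c + 3)*(c^4 + 3*c^3 - 8*c^2 - 12*c + 16) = (c - 2)*(c + 3)*(c^3 + 5*c^2 + 2*c - 8) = (c - 2)*(c + 3)*(c + 4)*(c^2 + c - 2) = (c - 2)*(c + 2)*(c + 3)*(c + 4)*(c - 1)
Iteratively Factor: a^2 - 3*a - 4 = (a + 1)*(a - 4)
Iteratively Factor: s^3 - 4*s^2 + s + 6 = (s + 1)*(s^2 - 5*s + 6) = (s - 2)*(s + 1)*(s - 3)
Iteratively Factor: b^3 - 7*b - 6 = (b - 3)*(b^2 + 3*b + 2) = (b - 3)*(b + 1)*(b + 2)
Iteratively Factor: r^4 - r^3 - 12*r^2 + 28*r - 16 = (r + 4)*(r^3 - 5*r^2 + 8*r - 4) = (r - 2)*(r + 4)*(r^2 - 3*r + 2) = (r - 2)*(r - 1)*(r + 4)*(r - 2)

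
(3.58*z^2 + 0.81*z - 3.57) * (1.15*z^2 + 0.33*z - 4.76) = 4.117*z^4 + 2.1129*z^3 - 20.879*z^2 - 5.0337*z + 16.9932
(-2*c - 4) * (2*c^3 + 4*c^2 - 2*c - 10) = -4*c^4 - 16*c^3 - 12*c^2 + 28*c + 40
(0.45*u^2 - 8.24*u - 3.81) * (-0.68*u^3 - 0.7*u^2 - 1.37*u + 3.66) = -0.306*u^5 + 5.2882*u^4 + 7.7423*u^3 + 15.6028*u^2 - 24.9387*u - 13.9446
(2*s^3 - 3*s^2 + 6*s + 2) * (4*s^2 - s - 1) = 8*s^5 - 14*s^4 + 25*s^3 + 5*s^2 - 8*s - 2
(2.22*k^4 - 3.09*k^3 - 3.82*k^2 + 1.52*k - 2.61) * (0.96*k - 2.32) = 2.1312*k^5 - 8.1168*k^4 + 3.5016*k^3 + 10.3216*k^2 - 6.032*k + 6.0552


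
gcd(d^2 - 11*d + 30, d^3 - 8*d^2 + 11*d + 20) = d - 5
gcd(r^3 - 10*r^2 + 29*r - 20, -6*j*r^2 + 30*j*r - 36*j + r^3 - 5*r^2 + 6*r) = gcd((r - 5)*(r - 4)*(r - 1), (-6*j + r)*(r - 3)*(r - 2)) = 1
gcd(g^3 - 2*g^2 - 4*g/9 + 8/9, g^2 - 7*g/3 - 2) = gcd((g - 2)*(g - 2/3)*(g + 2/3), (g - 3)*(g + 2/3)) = g + 2/3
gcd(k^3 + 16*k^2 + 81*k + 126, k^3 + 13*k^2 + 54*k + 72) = k^2 + 9*k + 18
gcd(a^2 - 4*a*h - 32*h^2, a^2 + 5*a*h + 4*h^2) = a + 4*h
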